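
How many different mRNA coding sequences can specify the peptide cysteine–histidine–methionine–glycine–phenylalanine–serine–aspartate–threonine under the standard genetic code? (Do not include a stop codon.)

Cys: 2 codons.
His: 2 codons.
Met: 1 codon.
Gly: 4 codons.
Phe: 2 codons.
Ser: 6 codons.
Asp: 2 codons.
Thr: 4 codons.
2 × 2 × 1 × 4 × 2 × 6 × 2 × 4 = 1536.

1536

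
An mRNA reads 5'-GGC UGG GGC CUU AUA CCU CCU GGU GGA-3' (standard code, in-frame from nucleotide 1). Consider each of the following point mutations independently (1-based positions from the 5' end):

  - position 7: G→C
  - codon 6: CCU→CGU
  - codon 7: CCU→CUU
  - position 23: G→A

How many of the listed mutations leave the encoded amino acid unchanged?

Codon 3: GGC (Gly) → CGC (Arg) — missense.
Codon 6: CCU (Pro) → CGU (Arg) — missense.
Codon 7: CCU (Pro) → CUU (Leu) — missense.
Codon 8: GGU (Gly) → GAU (Asp) — missense.
Synonymous: 0 of 4.

0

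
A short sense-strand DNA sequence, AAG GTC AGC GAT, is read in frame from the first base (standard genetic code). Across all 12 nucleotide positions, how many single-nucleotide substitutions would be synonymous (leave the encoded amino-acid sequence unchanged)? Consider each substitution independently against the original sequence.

6

Codon 1 (AAG, Lys): 1 synonymous substitution.
Codon 2 (GTC, Val): 3 synonymous substitutions.
Codon 3 (AGC, Ser): 1 synonymous substitution.
Codon 4 (GAT, Asp): 1 synonymous substitution.
Total: 1 + 3 + 1 + 1 = 6.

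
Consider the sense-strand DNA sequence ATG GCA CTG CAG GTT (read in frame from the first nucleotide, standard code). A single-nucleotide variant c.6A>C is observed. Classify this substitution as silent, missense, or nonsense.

silent

Position 6 falls in codon 2: GCA → Ala.
After the substitution the codon is GCC → Ala.
Both encode Ala, so the change is synonymous.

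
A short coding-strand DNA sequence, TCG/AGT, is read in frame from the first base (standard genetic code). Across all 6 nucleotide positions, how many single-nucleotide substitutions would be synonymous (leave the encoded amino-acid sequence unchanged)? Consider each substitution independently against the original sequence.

4

Codon 1 (TCG, Ser): 3 synonymous substitutions.
Codon 2 (AGT, Ser): 1 synonymous substitution.
Total: 3 + 1 = 4.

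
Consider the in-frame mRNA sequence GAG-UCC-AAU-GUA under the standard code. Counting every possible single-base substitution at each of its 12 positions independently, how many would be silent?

8

Codon 1 (GAG, Glu): 1 synonymous substitution.
Codon 2 (UCC, Ser): 3 synonymous substitutions.
Codon 3 (AAU, Asn): 1 synonymous substitution.
Codon 4 (GUA, Val): 3 synonymous substitutions.
Total: 1 + 3 + 1 + 3 = 8.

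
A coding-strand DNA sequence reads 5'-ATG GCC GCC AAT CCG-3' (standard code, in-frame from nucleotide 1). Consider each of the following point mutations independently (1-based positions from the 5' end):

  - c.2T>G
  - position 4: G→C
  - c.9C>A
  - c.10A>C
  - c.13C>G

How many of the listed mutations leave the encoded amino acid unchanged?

1

Codon 1: ATG (Met) → AGG (Arg) — missense.
Codon 2: GCC (Ala) → CCC (Pro) — missense.
Codon 3: GCC (Ala) → GCA (Ala) — synonymous.
Codon 4: AAT (Asn) → CAT (His) — missense.
Codon 5: CCG (Pro) → GCG (Ala) — missense.
Synonymous: 1 of 5.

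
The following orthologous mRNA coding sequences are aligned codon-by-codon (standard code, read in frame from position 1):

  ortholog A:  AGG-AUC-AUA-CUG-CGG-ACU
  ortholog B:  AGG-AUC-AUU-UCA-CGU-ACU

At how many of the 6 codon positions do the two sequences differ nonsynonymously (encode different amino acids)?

1

Codon 1: AGG Arg / AGG Arg — identical.
Codon 2: AUC Ile / AUC Ile — identical.
Codon 3: AUA Ile / AUU Ile — synonymous.
Codon 4: CUG Leu / UCA Ser — nonsynonymous.
Codon 5: CGG Arg / CGU Arg — synonymous.
Codon 6: ACU Thr / ACU Thr — identical.
Nonsynonymous differences: 1.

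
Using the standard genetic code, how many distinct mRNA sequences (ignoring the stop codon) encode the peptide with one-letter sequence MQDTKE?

64

Met: 1 codon.
Gln: 2 codons.
Asp: 2 codons.
Thr: 4 codons.
Lys: 2 codons.
Glu: 2 codons.
1 × 2 × 2 × 4 × 2 × 2 = 64.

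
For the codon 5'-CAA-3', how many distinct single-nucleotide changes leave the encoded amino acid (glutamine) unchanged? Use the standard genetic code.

1

Position 1: none → 0 synonymous.
Position 2: none → 0 synonymous.
Position 3: CAG → 1 synonymous.
Total: 0 + 0 + 1 = 1.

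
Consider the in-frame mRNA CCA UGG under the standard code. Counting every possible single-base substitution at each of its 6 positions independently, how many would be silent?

3

Codon 1 (CCA, Pro): 3 synonymous substitutions.
Codon 2 (UGG, Trp): 0 synonymous substitutions.
Total: 3 + 0 = 3.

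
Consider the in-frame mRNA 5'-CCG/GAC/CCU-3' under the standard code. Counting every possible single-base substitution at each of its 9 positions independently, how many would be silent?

7

Codon 1 (CCG, Pro): 3 synonymous substitutions.
Codon 2 (GAC, Asp): 1 synonymous substitution.
Codon 3 (CCU, Pro): 3 synonymous substitutions.
Total: 3 + 1 + 3 = 7.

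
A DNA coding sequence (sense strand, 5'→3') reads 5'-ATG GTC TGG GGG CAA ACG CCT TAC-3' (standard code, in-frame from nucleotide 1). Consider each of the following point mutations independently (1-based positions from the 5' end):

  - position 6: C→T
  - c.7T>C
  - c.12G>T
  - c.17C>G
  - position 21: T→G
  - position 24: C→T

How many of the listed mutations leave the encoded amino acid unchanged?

4

Codon 2: GTC (Val) → GTT (Val) — synonymous.
Codon 3: TGG (Trp) → CGG (Arg) — missense.
Codon 4: GGG (Gly) → GGT (Gly) — synonymous.
Codon 6: ACG (Thr) → AGG (Arg) — missense.
Codon 7: CCT (Pro) → CCG (Pro) — synonymous.
Codon 8: TAC (Tyr) → TAT (Tyr) — synonymous.
Synonymous: 4 of 6.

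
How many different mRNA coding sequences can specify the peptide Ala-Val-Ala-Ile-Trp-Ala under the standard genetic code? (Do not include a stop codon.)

768

Ala: 4 codons.
Val: 4 codons.
Ala: 4 codons.
Ile: 3 codons.
Trp: 1 codon.
Ala: 4 codons.
4 × 4 × 4 × 3 × 1 × 4 = 768.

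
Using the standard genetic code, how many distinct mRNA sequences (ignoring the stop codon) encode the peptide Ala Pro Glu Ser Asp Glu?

Ala: 4 codons.
Pro: 4 codons.
Glu: 2 codons.
Ser: 6 codons.
Asp: 2 codons.
Glu: 2 codons.
4 × 4 × 2 × 6 × 2 × 2 = 768.

768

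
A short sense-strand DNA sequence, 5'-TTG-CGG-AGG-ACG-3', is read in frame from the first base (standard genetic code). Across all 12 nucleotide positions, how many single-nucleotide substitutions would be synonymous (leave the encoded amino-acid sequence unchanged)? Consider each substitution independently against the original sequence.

Codon 1 (TTG, Leu): 2 synonymous substitutions.
Codon 2 (CGG, Arg): 4 synonymous substitutions.
Codon 3 (AGG, Arg): 2 synonymous substitutions.
Codon 4 (ACG, Thr): 3 synonymous substitutions.
Total: 2 + 4 + 2 + 3 = 11.

11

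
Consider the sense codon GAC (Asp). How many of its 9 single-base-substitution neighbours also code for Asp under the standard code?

Position 1: none → 0 synonymous.
Position 2: none → 0 synonymous.
Position 3: GAT → 1 synonymous.
Total: 0 + 0 + 1 = 1.

1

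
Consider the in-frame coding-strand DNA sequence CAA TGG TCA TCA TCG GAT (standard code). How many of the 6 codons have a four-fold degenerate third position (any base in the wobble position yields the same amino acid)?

Codon 1 CAA (Gln): third position 2-fold.
Codon 2 TGG (Trp): third position 1-fold.
Codon 3 TCA (Ser): third position 4-fold.
Codon 4 TCA (Ser): third position 4-fold.
Codon 5 TCG (Ser): third position 4-fold.
Codon 6 GAT (Asp): third position 2-fold.
Four-fold degenerate third positions: 3.

3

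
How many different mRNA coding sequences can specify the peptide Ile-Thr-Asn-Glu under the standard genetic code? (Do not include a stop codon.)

Ile: 3 codons.
Thr: 4 codons.
Asn: 2 codons.
Glu: 2 codons.
3 × 4 × 2 × 2 = 48.

48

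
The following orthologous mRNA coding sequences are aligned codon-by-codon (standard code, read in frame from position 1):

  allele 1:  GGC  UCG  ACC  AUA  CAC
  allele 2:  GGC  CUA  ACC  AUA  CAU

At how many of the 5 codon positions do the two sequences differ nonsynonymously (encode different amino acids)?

1

Codon 1: GGC Gly / GGC Gly — identical.
Codon 2: UCG Ser / CUA Leu — nonsynonymous.
Codon 3: ACC Thr / ACC Thr — identical.
Codon 4: AUA Ile / AUA Ile — identical.
Codon 5: CAC His / CAU His — synonymous.
Nonsynonymous differences: 1.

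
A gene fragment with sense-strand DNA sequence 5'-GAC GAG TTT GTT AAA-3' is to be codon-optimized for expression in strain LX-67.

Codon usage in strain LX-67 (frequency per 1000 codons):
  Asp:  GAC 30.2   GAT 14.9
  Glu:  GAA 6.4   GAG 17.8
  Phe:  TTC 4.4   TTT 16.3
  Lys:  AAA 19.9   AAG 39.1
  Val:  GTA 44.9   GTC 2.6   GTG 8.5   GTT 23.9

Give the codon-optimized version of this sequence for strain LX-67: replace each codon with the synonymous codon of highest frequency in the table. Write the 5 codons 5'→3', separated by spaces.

Codon 1 (Asp): best is GAC at 30.2.
Codon 2 (Glu): best is GAG at 17.8.
Codon 3 (Phe): best is TTT at 16.3.
Codon 4 (Val): best is GTA at 44.9.
Codon 5 (Lys): best is AAG at 39.1.

GAC GAG TTT GTA AAG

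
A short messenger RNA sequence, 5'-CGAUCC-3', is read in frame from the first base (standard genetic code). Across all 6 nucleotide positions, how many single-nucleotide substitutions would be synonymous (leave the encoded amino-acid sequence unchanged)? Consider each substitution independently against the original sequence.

Codon 1 (CGA, Arg): 4 synonymous substitutions.
Codon 2 (UCC, Ser): 3 synonymous substitutions.
Total: 4 + 3 = 7.

7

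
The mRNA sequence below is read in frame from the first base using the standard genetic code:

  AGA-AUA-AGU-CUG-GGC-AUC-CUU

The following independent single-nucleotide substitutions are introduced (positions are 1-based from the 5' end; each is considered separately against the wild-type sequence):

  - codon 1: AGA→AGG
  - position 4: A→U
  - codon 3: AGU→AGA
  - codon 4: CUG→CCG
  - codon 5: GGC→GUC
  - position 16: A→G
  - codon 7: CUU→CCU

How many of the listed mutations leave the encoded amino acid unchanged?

1

Codon 1: AGA (Arg) → AGG (Arg) — synonymous.
Codon 2: AUA (Ile) → UUA (Leu) — missense.
Codon 3: AGU (Ser) → AGA (Arg) — missense.
Codon 4: CUG (Leu) → CCG (Pro) — missense.
Codon 5: GGC (Gly) → GUC (Val) — missense.
Codon 6: AUC (Ile) → GUC (Val) — missense.
Codon 7: CUU (Leu) → CCU (Pro) — missense.
Synonymous: 1 of 7.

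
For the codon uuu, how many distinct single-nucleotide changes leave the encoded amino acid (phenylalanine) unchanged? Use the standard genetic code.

1

Position 1: none → 0 synonymous.
Position 2: none → 0 synonymous.
Position 3: UUC → 1 synonymous.
Total: 0 + 0 + 1 = 1.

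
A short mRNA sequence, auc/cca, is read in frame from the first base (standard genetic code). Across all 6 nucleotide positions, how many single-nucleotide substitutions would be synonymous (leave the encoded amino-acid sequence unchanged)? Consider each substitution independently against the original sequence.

Codon 1 (AUC, Ile): 2 synonymous substitutions.
Codon 2 (CCA, Pro): 3 synonymous substitutions.
Total: 2 + 3 = 5.

5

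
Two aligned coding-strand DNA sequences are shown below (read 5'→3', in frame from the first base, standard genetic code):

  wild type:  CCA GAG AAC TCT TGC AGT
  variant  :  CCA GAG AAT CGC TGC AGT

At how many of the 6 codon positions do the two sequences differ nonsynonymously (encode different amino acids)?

1

Codon 1: CCA Pro / CCA Pro — identical.
Codon 2: GAG Glu / GAG Glu — identical.
Codon 3: AAC Asn / AAT Asn — synonymous.
Codon 4: TCT Ser / CGC Arg — nonsynonymous.
Codon 5: TGC Cys / TGC Cys — identical.
Codon 6: AGT Ser / AGT Ser — identical.
Nonsynonymous differences: 1.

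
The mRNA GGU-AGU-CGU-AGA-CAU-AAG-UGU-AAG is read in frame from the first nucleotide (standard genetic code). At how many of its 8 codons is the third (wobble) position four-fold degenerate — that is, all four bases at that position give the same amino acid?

Codon 1 GGU (Gly): third position 4-fold.
Codon 2 AGU (Ser): third position 2-fold.
Codon 3 CGU (Arg): third position 4-fold.
Codon 4 AGA (Arg): third position 2-fold.
Codon 5 CAU (His): third position 2-fold.
Codon 6 AAG (Lys): third position 2-fold.
Codon 7 UGU (Cys): third position 2-fold.
Codon 8 AAG (Lys): third position 2-fold.
Four-fold degenerate third positions: 2.

2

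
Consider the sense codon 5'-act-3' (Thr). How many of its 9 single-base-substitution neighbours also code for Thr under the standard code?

Position 1: none → 0 synonymous.
Position 2: none → 0 synonymous.
Position 3: ACC, ACA, ACG → 3 synonymous.
Total: 0 + 0 + 3 = 3.

3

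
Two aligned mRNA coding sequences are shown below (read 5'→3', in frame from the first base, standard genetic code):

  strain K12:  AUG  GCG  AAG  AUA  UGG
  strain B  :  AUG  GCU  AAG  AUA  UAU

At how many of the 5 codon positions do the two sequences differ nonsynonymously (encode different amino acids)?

1

Codon 1: AUG Met / AUG Met — identical.
Codon 2: GCG Ala / GCU Ala — synonymous.
Codon 3: AAG Lys / AAG Lys — identical.
Codon 4: AUA Ile / AUA Ile — identical.
Codon 5: UGG Trp / UAU Tyr — nonsynonymous.
Nonsynonymous differences: 1.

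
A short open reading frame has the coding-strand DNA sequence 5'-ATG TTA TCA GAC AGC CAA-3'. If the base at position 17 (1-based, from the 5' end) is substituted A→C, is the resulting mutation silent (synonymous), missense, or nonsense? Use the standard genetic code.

Position 17 falls in codon 6: CAA → Gln.
After the substitution the codon is CCA → Pro.
Gln ≠ Pro, so this is a missense mutation.

missense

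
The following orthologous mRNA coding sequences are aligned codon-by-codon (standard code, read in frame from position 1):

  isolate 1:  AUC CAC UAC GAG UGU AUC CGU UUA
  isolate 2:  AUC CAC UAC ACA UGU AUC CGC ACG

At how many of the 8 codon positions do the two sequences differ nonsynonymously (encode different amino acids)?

Codon 1: AUC Ile / AUC Ile — identical.
Codon 2: CAC His / CAC His — identical.
Codon 3: UAC Tyr / UAC Tyr — identical.
Codon 4: GAG Glu / ACA Thr — nonsynonymous.
Codon 5: UGU Cys / UGU Cys — identical.
Codon 6: AUC Ile / AUC Ile — identical.
Codon 7: CGU Arg / CGC Arg — synonymous.
Codon 8: UUA Leu / ACG Thr — nonsynonymous.
Nonsynonymous differences: 2.

2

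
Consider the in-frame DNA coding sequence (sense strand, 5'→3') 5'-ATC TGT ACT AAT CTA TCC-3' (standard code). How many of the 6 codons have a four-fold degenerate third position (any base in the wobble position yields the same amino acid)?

Codon 1 ATC (Ile): third position 3-fold.
Codon 2 TGT (Cys): third position 2-fold.
Codon 3 ACT (Thr): third position 4-fold.
Codon 4 AAT (Asn): third position 2-fold.
Codon 5 CTA (Leu): third position 4-fold.
Codon 6 TCC (Ser): third position 4-fold.
Four-fold degenerate third positions: 3.

3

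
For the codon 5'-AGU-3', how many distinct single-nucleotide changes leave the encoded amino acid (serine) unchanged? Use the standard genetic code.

Position 1: none → 0 synonymous.
Position 2: none → 0 synonymous.
Position 3: AGC → 1 synonymous.
Total: 0 + 0 + 1 = 1.

1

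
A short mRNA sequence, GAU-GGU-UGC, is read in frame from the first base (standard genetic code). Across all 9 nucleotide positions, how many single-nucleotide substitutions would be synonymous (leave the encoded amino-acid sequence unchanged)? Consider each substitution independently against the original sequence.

5

Codon 1 (GAU, Asp): 1 synonymous substitution.
Codon 2 (GGU, Gly): 3 synonymous substitutions.
Codon 3 (UGC, Cys): 1 synonymous substitution.
Total: 1 + 3 + 1 = 5.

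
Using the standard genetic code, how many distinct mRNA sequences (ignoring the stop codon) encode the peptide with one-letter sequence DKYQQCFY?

256

Asp: 2 codons.
Lys: 2 codons.
Tyr: 2 codons.
Gln: 2 codons.
Gln: 2 codons.
Cys: 2 codons.
Phe: 2 codons.
Tyr: 2 codons.
2 × 2 × 2 × 2 × 2 × 2 × 2 × 2 = 256.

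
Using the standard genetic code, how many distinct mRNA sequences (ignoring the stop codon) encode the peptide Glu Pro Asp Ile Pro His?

384

Glu: 2 codons.
Pro: 4 codons.
Asp: 2 codons.
Ile: 3 codons.
Pro: 4 codons.
His: 2 codons.
2 × 4 × 2 × 3 × 4 × 2 = 384.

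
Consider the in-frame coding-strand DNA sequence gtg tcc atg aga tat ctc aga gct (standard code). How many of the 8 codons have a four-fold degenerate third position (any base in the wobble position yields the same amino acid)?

Codon 1 GTG (Val): third position 4-fold.
Codon 2 TCC (Ser): third position 4-fold.
Codon 3 ATG (Met): third position 1-fold.
Codon 4 AGA (Arg): third position 2-fold.
Codon 5 TAT (Tyr): third position 2-fold.
Codon 6 CTC (Leu): third position 4-fold.
Codon 7 AGA (Arg): third position 2-fold.
Codon 8 GCT (Ala): third position 4-fold.
Four-fold degenerate third positions: 4.

4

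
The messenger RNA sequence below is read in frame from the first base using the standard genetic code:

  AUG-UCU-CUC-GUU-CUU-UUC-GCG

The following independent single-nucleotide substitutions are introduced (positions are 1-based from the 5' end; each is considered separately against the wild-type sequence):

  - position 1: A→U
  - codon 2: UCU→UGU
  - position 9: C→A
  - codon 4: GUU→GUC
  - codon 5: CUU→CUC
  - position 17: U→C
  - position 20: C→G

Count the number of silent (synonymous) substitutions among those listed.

3

Codon 1: AUG (Met) → UUG (Leu) — missense.
Codon 2: UCU (Ser) → UGU (Cys) — missense.
Codon 3: CUC (Leu) → CUA (Leu) — synonymous.
Codon 4: GUU (Val) → GUC (Val) — synonymous.
Codon 5: CUU (Leu) → CUC (Leu) — synonymous.
Codon 6: UUC (Phe) → UCC (Ser) — missense.
Codon 7: GCG (Ala) → GGG (Gly) — missense.
Synonymous: 3 of 7.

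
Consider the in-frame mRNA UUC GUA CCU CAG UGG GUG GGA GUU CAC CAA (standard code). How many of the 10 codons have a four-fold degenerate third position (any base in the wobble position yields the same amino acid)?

5

Codon 1 UUC (Phe): third position 2-fold.
Codon 2 GUA (Val): third position 4-fold.
Codon 3 CCU (Pro): third position 4-fold.
Codon 4 CAG (Gln): third position 2-fold.
Codon 5 UGG (Trp): third position 1-fold.
Codon 6 GUG (Val): third position 4-fold.
Codon 7 GGA (Gly): third position 4-fold.
Codon 8 GUU (Val): third position 4-fold.
Codon 9 CAC (His): third position 2-fold.
Codon 10 CAA (Gln): third position 2-fold.
Four-fold degenerate third positions: 5.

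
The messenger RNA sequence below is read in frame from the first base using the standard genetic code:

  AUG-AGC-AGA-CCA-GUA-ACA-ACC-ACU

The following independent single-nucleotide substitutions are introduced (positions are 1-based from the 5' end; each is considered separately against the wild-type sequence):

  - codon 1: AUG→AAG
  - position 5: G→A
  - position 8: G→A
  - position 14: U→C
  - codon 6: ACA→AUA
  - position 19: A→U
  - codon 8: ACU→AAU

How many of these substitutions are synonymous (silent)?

0

Codon 1: AUG (Met) → AAG (Lys) — missense.
Codon 2: AGC (Ser) → AAC (Asn) — missense.
Codon 3: AGA (Arg) → AAA (Lys) — missense.
Codon 5: GUA (Val) → GCA (Ala) — missense.
Codon 6: ACA (Thr) → AUA (Ile) — missense.
Codon 7: ACC (Thr) → UCC (Ser) — missense.
Codon 8: ACU (Thr) → AAU (Asn) — missense.
Synonymous: 0 of 7.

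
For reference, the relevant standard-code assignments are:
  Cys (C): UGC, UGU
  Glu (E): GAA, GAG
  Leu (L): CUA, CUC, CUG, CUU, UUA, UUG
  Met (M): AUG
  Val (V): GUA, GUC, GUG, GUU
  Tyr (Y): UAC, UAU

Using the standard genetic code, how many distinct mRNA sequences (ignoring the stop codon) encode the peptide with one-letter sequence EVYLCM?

192

Glu: 2 codons.
Val: 4 codons.
Tyr: 2 codons.
Leu: 6 codons.
Cys: 2 codons.
Met: 1 codon.
2 × 4 × 2 × 6 × 2 × 1 = 192.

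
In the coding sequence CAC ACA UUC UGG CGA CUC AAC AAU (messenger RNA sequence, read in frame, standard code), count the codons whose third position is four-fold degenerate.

3

Codon 1 CAC (His): third position 2-fold.
Codon 2 ACA (Thr): third position 4-fold.
Codon 3 UUC (Phe): third position 2-fold.
Codon 4 UGG (Trp): third position 1-fold.
Codon 5 CGA (Arg): third position 4-fold.
Codon 6 CUC (Leu): third position 4-fold.
Codon 7 AAC (Asn): third position 2-fold.
Codon 8 AAU (Asn): third position 2-fold.
Four-fold degenerate third positions: 3.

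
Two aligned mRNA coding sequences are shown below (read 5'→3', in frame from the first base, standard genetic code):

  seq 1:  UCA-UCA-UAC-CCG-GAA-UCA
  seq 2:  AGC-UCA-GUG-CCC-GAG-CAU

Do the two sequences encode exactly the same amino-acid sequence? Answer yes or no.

Codon 1: UCA Ser / AGC Ser — synonymous.
Codon 2: UCA Ser / UCA Ser — identical.
Codon 3: UAC Tyr / GUG Val — nonsynonymous.
Codon 4: CCG Pro / CCC Pro — synonymous.
Codon 5: GAA Glu / GAG Glu — synonymous.
Codon 6: UCA Ser / CAU His — nonsynonymous.
Nonsynonymous differences: 2 → different protein.

no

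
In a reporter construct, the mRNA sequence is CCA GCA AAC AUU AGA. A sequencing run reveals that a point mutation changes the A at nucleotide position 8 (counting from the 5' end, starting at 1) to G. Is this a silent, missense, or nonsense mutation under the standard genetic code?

missense

Position 8 falls in codon 3: AAC → Asn.
After the substitution the codon is AGC → Ser.
Asn ≠ Ser, so this is a missense mutation.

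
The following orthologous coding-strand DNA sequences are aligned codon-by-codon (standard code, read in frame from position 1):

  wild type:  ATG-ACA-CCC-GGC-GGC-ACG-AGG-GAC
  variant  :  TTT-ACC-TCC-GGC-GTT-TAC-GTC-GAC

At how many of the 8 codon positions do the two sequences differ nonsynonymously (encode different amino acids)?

5

Codon 1: ATG Met / TTT Phe — nonsynonymous.
Codon 2: ACA Thr / ACC Thr — synonymous.
Codon 3: CCC Pro / TCC Ser — nonsynonymous.
Codon 4: GGC Gly / GGC Gly — identical.
Codon 5: GGC Gly / GTT Val — nonsynonymous.
Codon 6: ACG Thr / TAC Tyr — nonsynonymous.
Codon 7: AGG Arg / GTC Val — nonsynonymous.
Codon 8: GAC Asp / GAC Asp — identical.
Nonsynonymous differences: 5.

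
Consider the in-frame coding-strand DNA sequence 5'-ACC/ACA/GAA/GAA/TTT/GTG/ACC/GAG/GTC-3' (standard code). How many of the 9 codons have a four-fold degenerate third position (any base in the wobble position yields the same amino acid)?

Codon 1 ACC (Thr): third position 4-fold.
Codon 2 ACA (Thr): third position 4-fold.
Codon 3 GAA (Glu): third position 2-fold.
Codon 4 GAA (Glu): third position 2-fold.
Codon 5 TTT (Phe): third position 2-fold.
Codon 6 GTG (Val): third position 4-fold.
Codon 7 ACC (Thr): third position 4-fold.
Codon 8 GAG (Glu): third position 2-fold.
Codon 9 GTC (Val): third position 4-fold.
Four-fold degenerate third positions: 5.

5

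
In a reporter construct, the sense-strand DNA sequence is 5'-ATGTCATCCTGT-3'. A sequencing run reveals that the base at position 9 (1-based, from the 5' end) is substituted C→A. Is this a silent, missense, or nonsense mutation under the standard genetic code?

Position 9 falls in codon 3: TCC → Ser.
After the substitution the codon is TCA → Ser.
Both encode Ser, so the change is synonymous.

silent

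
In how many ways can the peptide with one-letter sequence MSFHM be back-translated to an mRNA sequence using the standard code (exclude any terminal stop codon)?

24

Met: 1 codon.
Ser: 6 codons.
Phe: 2 codons.
His: 2 codons.
Met: 1 codon.
1 × 6 × 2 × 2 × 1 = 24.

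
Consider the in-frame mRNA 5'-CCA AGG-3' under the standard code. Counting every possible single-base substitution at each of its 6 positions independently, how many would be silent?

Codon 1 (CCA, Pro): 3 synonymous substitutions.
Codon 2 (AGG, Arg): 2 synonymous substitutions.
Total: 3 + 2 = 5.

5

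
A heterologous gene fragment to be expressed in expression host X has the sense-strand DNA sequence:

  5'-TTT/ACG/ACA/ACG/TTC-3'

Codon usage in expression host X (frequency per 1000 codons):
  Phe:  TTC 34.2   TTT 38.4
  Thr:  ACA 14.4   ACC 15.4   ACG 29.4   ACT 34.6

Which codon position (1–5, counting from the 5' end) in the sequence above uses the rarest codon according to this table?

Codon 1 TTT (Phe): 38.4 per 1000.
Codon 2 ACG (Thr): 29.4 per 1000.
Codon 3 ACA (Thr): 14.4 per 1000.
Codon 4 ACG (Thr): 29.4 per 1000.
Codon 5 TTC (Phe): 34.2 per 1000.
Lowest frequency is 14.4 at codon 3.

3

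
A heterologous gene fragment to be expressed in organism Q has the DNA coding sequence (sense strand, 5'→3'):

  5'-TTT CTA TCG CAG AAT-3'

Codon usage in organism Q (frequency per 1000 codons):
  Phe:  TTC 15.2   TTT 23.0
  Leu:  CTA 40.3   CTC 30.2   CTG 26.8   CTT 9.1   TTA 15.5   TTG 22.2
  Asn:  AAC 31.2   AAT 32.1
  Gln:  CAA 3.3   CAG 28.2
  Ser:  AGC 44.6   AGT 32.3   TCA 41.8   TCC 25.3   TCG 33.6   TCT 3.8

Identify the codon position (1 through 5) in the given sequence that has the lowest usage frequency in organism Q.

1

Codon 1 TTT (Phe): 23.0 per 1000.
Codon 2 CTA (Leu): 40.3 per 1000.
Codon 3 TCG (Ser): 33.6 per 1000.
Codon 4 CAG (Gln): 28.2 per 1000.
Codon 5 AAT (Asn): 32.1 per 1000.
Lowest frequency is 23.0 at codon 1.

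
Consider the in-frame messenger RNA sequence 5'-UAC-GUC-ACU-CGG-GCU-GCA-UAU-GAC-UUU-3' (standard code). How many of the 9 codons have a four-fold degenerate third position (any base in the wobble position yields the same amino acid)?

5

Codon 1 UAC (Tyr): third position 2-fold.
Codon 2 GUC (Val): third position 4-fold.
Codon 3 ACU (Thr): third position 4-fold.
Codon 4 CGG (Arg): third position 4-fold.
Codon 5 GCU (Ala): third position 4-fold.
Codon 6 GCA (Ala): third position 4-fold.
Codon 7 UAU (Tyr): third position 2-fold.
Codon 8 GAC (Asp): third position 2-fold.
Codon 9 UUU (Phe): third position 2-fold.
Four-fold degenerate third positions: 5.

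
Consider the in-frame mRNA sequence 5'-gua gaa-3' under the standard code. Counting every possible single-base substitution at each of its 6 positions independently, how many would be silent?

4

Codon 1 (GUA, Val): 3 synonymous substitutions.
Codon 2 (GAA, Glu): 1 synonymous substitution.
Total: 3 + 1 = 4.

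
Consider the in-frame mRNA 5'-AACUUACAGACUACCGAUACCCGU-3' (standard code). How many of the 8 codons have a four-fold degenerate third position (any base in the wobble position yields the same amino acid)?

Codon 1 AAC (Asn): third position 2-fold.
Codon 2 UUA (Leu): third position 2-fold.
Codon 3 CAG (Gln): third position 2-fold.
Codon 4 ACU (Thr): third position 4-fold.
Codon 5 ACC (Thr): third position 4-fold.
Codon 6 GAU (Asp): third position 2-fold.
Codon 7 ACC (Thr): third position 4-fold.
Codon 8 CGU (Arg): third position 4-fold.
Four-fold degenerate third positions: 4.

4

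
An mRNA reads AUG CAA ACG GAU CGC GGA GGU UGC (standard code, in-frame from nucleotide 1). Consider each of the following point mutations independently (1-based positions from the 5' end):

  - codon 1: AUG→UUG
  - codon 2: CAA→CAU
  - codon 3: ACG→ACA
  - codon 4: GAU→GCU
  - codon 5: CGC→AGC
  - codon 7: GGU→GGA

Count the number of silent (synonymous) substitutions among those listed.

Codon 1: AUG (Met) → UUG (Leu) — missense.
Codon 2: CAA (Gln) → CAU (His) — missense.
Codon 3: ACG (Thr) → ACA (Thr) — synonymous.
Codon 4: GAU (Asp) → GCU (Ala) — missense.
Codon 5: CGC (Arg) → AGC (Ser) — missense.
Codon 7: GGU (Gly) → GGA (Gly) — synonymous.
Synonymous: 2 of 6.

2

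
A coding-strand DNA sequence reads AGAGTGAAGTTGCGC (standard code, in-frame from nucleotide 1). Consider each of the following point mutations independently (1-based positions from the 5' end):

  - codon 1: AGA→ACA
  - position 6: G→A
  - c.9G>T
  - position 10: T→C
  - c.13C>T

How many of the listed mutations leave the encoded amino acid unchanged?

Codon 1: AGA (Arg) → ACA (Thr) — missense.
Codon 2: GTG (Val) → GTA (Val) — synonymous.
Codon 3: AAG (Lys) → AAT (Asn) — missense.
Codon 4: TTG (Leu) → CTG (Leu) — synonymous.
Codon 5: CGC (Arg) → TGC (Cys) — missense.
Synonymous: 2 of 5.

2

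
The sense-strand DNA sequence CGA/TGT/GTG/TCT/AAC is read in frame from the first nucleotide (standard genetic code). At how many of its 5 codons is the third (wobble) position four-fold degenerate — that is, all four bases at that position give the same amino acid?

3

Codon 1 CGA (Arg): third position 4-fold.
Codon 2 TGT (Cys): third position 2-fold.
Codon 3 GTG (Val): third position 4-fold.
Codon 4 TCT (Ser): third position 4-fold.
Codon 5 AAC (Asn): third position 2-fold.
Four-fold degenerate third positions: 3.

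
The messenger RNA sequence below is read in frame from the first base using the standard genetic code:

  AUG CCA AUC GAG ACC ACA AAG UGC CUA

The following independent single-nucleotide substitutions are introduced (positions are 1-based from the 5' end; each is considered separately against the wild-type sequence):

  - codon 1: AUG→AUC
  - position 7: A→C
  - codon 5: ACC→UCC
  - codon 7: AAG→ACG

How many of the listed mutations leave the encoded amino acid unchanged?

0

Codon 1: AUG (Met) → AUC (Ile) — missense.
Codon 3: AUC (Ile) → CUC (Leu) — missense.
Codon 5: ACC (Thr) → UCC (Ser) — missense.
Codon 7: AAG (Lys) → ACG (Thr) — missense.
Synonymous: 0 of 4.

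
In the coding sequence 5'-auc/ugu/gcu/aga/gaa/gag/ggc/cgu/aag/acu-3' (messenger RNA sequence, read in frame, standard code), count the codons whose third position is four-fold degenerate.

4

Codon 1 AUC (Ile): third position 3-fold.
Codon 2 UGU (Cys): third position 2-fold.
Codon 3 GCU (Ala): third position 4-fold.
Codon 4 AGA (Arg): third position 2-fold.
Codon 5 GAA (Glu): third position 2-fold.
Codon 6 GAG (Glu): third position 2-fold.
Codon 7 GGC (Gly): third position 4-fold.
Codon 8 CGU (Arg): third position 4-fold.
Codon 9 AAG (Lys): third position 2-fold.
Codon 10 ACU (Thr): third position 4-fold.
Four-fold degenerate third positions: 4.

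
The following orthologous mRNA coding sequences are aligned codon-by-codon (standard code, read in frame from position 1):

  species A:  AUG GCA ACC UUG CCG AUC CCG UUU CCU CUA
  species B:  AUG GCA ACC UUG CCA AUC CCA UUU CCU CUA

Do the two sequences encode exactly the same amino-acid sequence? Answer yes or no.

Codon 1: AUG Met / AUG Met — identical.
Codon 2: GCA Ala / GCA Ala — identical.
Codon 3: ACC Thr / ACC Thr — identical.
Codon 4: UUG Leu / UUG Leu — identical.
Codon 5: CCG Pro / CCA Pro — synonymous.
Codon 6: AUC Ile / AUC Ile — identical.
Codon 7: CCG Pro / CCA Pro — synonymous.
Codon 8: UUU Phe / UUU Phe — identical.
Codon 9: CCU Pro / CCU Pro — identical.
Codon 10: CUA Leu / CUA Leu — identical.
Nonsynonymous differences: 0 → same protein.

yes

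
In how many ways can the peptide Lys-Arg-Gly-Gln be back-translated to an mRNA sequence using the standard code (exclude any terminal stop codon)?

Lys: 2 codons.
Arg: 6 codons.
Gly: 4 codons.
Gln: 2 codons.
2 × 6 × 4 × 2 = 96.

96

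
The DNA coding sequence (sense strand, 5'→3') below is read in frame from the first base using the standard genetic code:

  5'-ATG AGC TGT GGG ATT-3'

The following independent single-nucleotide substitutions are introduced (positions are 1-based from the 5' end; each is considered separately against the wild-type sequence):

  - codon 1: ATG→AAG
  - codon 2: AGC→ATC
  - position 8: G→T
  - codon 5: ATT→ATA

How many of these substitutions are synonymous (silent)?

1

Codon 1: ATG (Met) → AAG (Lys) — missense.
Codon 2: AGC (Ser) → ATC (Ile) — missense.
Codon 3: TGT (Cys) → TTT (Phe) — missense.
Codon 5: ATT (Ile) → ATA (Ile) — synonymous.
Synonymous: 1 of 4.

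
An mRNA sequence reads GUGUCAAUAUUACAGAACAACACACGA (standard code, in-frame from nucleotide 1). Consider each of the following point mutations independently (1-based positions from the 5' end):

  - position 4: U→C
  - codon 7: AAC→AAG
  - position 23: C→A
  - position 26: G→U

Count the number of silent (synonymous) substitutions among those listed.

Codon 2: UCA (Ser) → CCA (Pro) — missense.
Codon 7: AAC (Asn) → AAG (Lys) — missense.
Codon 8: ACA (Thr) → AAA (Lys) — missense.
Codon 9: CGA (Arg) → CUA (Leu) — missense.
Synonymous: 0 of 4.

0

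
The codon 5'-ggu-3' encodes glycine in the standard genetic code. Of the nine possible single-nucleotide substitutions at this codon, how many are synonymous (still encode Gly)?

Position 1: none → 0 synonymous.
Position 2: none → 0 synonymous.
Position 3: GGC, GGA, GGG → 3 synonymous.
Total: 0 + 0 + 3 = 3.

3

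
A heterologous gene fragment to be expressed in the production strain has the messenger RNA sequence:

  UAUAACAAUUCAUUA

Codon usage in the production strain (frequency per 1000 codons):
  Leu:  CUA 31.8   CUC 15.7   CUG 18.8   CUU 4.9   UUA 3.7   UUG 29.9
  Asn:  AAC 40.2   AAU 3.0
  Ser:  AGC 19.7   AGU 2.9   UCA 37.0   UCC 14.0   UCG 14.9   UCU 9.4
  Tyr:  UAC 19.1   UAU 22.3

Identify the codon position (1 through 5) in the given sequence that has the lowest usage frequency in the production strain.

3

Codon 1 UAU (Tyr): 22.3 per 1000.
Codon 2 AAC (Asn): 40.2 per 1000.
Codon 3 AAU (Asn): 3.0 per 1000.
Codon 4 UCA (Ser): 37.0 per 1000.
Codon 5 UUA (Leu): 3.7 per 1000.
Lowest frequency is 3.0 at codon 3.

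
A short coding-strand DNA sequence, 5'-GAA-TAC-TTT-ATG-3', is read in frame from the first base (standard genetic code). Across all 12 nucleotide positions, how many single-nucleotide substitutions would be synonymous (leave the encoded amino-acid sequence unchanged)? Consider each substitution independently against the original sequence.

3

Codon 1 (GAA, Glu): 1 synonymous substitution.
Codon 2 (TAC, Tyr): 1 synonymous substitution.
Codon 3 (TTT, Phe): 1 synonymous substitution.
Codon 4 (ATG, Met): 0 synonymous substitutions.
Total: 1 + 1 + 1 + 0 = 3.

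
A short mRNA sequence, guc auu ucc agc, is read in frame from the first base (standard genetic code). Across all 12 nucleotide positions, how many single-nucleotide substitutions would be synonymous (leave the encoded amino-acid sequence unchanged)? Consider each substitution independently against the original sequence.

9

Codon 1 (GUC, Val): 3 synonymous substitutions.
Codon 2 (AUU, Ile): 2 synonymous substitutions.
Codon 3 (UCC, Ser): 3 synonymous substitutions.
Codon 4 (AGC, Ser): 1 synonymous substitution.
Total: 3 + 2 + 3 + 1 = 9.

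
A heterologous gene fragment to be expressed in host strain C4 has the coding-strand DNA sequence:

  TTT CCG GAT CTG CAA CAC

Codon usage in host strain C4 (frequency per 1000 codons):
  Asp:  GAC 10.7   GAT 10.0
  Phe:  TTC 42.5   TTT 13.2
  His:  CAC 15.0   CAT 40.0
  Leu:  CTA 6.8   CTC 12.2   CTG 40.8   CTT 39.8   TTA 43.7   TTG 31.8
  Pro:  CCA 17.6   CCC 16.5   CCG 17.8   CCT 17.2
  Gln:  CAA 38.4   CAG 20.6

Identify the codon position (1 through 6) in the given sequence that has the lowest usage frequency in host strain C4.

Codon 1 TTT (Phe): 13.2 per 1000.
Codon 2 CCG (Pro): 17.8 per 1000.
Codon 3 GAT (Asp): 10.0 per 1000.
Codon 4 CTG (Leu): 40.8 per 1000.
Codon 5 CAA (Gln): 38.4 per 1000.
Codon 6 CAC (His): 15.0 per 1000.
Lowest frequency is 10.0 at codon 3.

3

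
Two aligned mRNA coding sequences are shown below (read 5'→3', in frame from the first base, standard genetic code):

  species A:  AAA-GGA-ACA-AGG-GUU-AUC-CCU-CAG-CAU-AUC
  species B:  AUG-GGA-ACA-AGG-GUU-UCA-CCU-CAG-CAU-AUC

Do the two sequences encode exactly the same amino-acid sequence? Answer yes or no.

no

Codon 1: AAA Lys / AUG Met — nonsynonymous.
Codon 2: GGA Gly / GGA Gly — identical.
Codon 3: ACA Thr / ACA Thr — identical.
Codon 4: AGG Arg / AGG Arg — identical.
Codon 5: GUU Val / GUU Val — identical.
Codon 6: AUC Ile / UCA Ser — nonsynonymous.
Codon 7: CCU Pro / CCU Pro — identical.
Codon 8: CAG Gln / CAG Gln — identical.
Codon 9: CAU His / CAU His — identical.
Codon 10: AUC Ile / AUC Ile — identical.
Nonsynonymous differences: 2 → different protein.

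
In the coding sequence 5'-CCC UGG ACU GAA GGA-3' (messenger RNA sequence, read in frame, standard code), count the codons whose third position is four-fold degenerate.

Codon 1 CCC (Pro): third position 4-fold.
Codon 2 UGG (Trp): third position 1-fold.
Codon 3 ACU (Thr): third position 4-fold.
Codon 4 GAA (Glu): third position 2-fold.
Codon 5 GGA (Gly): third position 4-fold.
Four-fold degenerate third positions: 3.

3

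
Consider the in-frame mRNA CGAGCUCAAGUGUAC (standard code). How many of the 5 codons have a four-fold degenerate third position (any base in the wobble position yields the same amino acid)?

3

Codon 1 CGA (Arg): third position 4-fold.
Codon 2 GCU (Ala): third position 4-fold.
Codon 3 CAA (Gln): third position 2-fold.
Codon 4 GUG (Val): third position 4-fold.
Codon 5 UAC (Tyr): third position 2-fold.
Four-fold degenerate third positions: 3.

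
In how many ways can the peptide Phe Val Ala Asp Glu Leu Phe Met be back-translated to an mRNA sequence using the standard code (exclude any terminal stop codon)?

Phe: 2 codons.
Val: 4 codons.
Ala: 4 codons.
Asp: 2 codons.
Glu: 2 codons.
Leu: 6 codons.
Phe: 2 codons.
Met: 1 codon.
2 × 4 × 4 × 2 × 2 × 6 × 2 × 1 = 1536.

1536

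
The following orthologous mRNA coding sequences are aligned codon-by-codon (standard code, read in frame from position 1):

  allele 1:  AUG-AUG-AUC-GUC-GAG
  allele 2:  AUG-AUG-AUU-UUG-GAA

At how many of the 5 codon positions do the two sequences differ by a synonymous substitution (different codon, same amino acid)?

2

Codon 1: AUG Met / AUG Met — identical.
Codon 2: AUG Met / AUG Met — identical.
Codon 3: AUC Ile / AUU Ile — synonymous.
Codon 4: GUC Val / UUG Leu — nonsynonymous.
Codon 5: GAG Glu / GAA Glu — synonymous.
Synonymous differences: 2.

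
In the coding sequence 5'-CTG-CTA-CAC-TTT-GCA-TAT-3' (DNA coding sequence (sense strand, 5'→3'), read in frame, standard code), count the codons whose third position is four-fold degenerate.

Codon 1 CTG (Leu): third position 4-fold.
Codon 2 CTA (Leu): third position 4-fold.
Codon 3 CAC (His): third position 2-fold.
Codon 4 TTT (Phe): third position 2-fold.
Codon 5 GCA (Ala): third position 4-fold.
Codon 6 TAT (Tyr): third position 2-fold.
Four-fold degenerate third positions: 3.

3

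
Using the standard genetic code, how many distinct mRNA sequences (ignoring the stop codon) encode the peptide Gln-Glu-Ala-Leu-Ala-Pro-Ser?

Gln: 2 codons.
Glu: 2 codons.
Ala: 4 codons.
Leu: 6 codons.
Ala: 4 codons.
Pro: 4 codons.
Ser: 6 codons.
2 × 2 × 4 × 6 × 4 × 4 × 6 = 9216.

9216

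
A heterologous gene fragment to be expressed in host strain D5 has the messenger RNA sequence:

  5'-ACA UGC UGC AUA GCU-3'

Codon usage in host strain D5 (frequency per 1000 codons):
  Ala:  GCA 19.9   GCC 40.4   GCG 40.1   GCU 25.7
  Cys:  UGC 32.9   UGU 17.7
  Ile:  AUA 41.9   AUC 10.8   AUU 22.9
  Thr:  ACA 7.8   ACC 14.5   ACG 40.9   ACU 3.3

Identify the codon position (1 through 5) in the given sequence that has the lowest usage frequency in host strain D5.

1

Codon 1 ACA (Thr): 7.8 per 1000.
Codon 2 UGC (Cys): 32.9 per 1000.
Codon 3 UGC (Cys): 32.9 per 1000.
Codon 4 AUA (Ile): 41.9 per 1000.
Codon 5 GCU (Ala): 25.7 per 1000.
Lowest frequency is 7.8 at codon 1.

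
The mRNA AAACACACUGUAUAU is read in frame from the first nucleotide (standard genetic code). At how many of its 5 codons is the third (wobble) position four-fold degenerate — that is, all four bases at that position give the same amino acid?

Codon 1 AAA (Lys): third position 2-fold.
Codon 2 CAC (His): third position 2-fold.
Codon 3 ACU (Thr): third position 4-fold.
Codon 4 GUA (Val): third position 4-fold.
Codon 5 UAU (Tyr): third position 2-fold.
Four-fold degenerate third positions: 2.

2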